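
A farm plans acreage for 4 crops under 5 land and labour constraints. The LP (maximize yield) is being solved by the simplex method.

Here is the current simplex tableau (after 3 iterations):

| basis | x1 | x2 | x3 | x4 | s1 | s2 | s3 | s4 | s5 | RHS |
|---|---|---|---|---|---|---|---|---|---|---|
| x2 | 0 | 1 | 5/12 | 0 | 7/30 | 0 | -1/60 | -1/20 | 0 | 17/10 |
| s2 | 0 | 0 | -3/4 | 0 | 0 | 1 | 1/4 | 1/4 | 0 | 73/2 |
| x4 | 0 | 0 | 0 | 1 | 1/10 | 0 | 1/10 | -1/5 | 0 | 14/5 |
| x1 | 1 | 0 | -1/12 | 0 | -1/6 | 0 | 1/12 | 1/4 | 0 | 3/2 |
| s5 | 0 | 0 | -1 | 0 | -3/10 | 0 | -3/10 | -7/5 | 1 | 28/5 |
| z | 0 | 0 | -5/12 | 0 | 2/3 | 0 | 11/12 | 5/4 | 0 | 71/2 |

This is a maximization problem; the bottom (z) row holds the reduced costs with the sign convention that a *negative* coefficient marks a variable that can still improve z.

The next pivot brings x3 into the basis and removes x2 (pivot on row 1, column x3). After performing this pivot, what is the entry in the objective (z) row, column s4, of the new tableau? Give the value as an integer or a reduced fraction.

Pivot element is row 1, column x3: 5/12.
Normalize row 1: new (row 1, s4) = (-1/20)/(5/12) = -3/25.
z-row ← z-row − (-5/12)·(new row 1): 5/4 − (-5/12)·(-3/25) = 6/5.

6/5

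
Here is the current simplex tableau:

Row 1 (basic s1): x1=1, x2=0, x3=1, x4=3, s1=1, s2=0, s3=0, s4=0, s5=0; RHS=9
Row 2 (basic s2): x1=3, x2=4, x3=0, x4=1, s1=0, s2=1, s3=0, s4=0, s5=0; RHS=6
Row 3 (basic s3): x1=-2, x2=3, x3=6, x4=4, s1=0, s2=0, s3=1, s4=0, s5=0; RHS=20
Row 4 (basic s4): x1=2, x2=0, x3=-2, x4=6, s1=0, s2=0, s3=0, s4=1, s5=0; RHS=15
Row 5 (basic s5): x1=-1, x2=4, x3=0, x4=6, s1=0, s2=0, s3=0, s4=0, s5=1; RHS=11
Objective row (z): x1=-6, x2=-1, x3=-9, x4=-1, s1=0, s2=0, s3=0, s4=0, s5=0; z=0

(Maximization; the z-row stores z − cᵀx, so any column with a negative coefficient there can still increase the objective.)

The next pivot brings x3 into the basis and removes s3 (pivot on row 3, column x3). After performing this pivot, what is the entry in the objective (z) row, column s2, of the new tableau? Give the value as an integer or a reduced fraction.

Pivot element is row 3, column x3: 6.
Normalize row 3: new (row 3, s2) = 0/6 = 0.
z-row ← z-row − (-9)·(new row 3): 0 − (-9)·0 = 0.

0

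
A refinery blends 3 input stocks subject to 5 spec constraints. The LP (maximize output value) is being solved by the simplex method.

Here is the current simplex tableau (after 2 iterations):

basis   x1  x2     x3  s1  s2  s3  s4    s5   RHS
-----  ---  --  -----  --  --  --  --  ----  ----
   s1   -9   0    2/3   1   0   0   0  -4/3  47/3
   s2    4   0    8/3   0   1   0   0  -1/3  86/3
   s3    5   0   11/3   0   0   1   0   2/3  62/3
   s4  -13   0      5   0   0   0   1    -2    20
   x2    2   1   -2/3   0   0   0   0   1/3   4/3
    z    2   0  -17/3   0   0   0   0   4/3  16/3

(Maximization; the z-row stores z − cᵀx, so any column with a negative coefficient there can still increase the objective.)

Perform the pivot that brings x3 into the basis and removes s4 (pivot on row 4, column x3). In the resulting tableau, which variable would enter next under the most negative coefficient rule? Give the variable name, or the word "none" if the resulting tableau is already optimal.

Pivot element 5. New z-row = old z-row − (-17/3)·(row 4/5).
Updated z-row coefficients: x1: -191/15, x2: 0, x3: 0, s1: 0, s2: 0, s3: 0, s4: 17/15, s5: -14/15.
The most negative is -191/15 in column x1, so x1 would enter next.

x1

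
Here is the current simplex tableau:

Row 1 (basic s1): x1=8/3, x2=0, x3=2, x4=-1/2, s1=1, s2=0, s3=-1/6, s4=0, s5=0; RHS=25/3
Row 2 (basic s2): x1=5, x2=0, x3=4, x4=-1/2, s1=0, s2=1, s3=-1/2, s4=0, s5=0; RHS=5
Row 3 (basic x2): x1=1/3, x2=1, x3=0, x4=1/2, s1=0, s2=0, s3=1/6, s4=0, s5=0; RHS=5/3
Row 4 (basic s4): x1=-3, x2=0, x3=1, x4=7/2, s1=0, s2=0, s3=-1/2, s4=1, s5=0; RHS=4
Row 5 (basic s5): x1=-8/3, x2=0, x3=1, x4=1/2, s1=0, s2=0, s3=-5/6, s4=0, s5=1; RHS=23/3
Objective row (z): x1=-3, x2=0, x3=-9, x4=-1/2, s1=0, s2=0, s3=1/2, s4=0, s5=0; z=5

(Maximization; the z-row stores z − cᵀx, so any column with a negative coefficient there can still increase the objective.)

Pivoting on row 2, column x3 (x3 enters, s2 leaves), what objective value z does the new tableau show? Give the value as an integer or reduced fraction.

Minimum ratio for x3: 5/4 = 5/4.
z changes by −(z-row coeff of x3)·ratio = −(-9)·(5/4) = 45/4.
New z = 5 + (45/4) = 65/4.

65/4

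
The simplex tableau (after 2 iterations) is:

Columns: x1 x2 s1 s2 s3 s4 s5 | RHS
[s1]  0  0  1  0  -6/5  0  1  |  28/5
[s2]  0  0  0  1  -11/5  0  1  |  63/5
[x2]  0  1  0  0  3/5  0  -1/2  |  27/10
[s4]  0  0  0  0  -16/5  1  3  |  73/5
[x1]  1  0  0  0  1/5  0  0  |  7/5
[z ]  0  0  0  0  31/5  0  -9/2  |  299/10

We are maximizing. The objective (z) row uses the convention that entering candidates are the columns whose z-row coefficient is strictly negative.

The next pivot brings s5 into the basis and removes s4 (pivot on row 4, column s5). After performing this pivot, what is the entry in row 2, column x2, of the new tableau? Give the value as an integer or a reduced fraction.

0

Pivot element is row 4, column s5: 3.
Normalize row 4: new (row 4, x2) = 0/3 = 0.
row 2 ← row 2 − 1·(new row 4): 0 − 1·0 = 0.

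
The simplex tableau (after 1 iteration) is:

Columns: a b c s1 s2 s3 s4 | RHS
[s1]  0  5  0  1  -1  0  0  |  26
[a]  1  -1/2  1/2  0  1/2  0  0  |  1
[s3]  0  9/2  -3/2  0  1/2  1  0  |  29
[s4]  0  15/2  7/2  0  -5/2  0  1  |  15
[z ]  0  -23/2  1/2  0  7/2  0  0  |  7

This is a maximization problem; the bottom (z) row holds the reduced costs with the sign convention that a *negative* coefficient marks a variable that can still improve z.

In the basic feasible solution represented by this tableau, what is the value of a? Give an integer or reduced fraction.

a is basic (row 2); its value is the RHS of that row: 1.

1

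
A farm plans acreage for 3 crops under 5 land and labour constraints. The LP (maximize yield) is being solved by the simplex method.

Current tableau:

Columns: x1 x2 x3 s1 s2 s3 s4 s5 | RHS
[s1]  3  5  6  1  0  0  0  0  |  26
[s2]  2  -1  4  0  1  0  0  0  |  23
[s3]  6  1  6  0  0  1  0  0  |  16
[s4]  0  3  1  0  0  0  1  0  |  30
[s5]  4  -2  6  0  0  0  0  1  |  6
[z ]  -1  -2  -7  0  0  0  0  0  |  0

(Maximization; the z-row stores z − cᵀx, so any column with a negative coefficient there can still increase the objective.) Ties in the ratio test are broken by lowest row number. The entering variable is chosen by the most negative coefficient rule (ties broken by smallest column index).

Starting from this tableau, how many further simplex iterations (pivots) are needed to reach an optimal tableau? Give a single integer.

pivot: x3 in, s5 out → z = 7
pivot: x2 in, s1 out → z = 407/21
No improving column remains; optimal.

2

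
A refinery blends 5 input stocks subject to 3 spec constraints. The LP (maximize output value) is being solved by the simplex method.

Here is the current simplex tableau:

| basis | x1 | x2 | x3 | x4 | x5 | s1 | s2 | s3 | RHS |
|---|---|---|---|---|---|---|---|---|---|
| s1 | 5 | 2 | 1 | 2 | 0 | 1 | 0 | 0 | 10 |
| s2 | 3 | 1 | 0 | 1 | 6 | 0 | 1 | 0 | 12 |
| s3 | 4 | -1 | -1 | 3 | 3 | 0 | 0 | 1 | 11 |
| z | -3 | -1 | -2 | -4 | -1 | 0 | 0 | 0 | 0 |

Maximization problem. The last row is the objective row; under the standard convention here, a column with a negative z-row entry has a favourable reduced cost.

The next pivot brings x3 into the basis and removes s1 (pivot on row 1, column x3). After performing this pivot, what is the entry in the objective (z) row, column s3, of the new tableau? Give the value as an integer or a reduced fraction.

0

Pivot element is row 1, column x3: 1.
Normalize row 1: new (row 1, s3) = 0/1 = 0.
z-row ← z-row − (-2)·(new row 1): 0 − (-2)·0 = 0.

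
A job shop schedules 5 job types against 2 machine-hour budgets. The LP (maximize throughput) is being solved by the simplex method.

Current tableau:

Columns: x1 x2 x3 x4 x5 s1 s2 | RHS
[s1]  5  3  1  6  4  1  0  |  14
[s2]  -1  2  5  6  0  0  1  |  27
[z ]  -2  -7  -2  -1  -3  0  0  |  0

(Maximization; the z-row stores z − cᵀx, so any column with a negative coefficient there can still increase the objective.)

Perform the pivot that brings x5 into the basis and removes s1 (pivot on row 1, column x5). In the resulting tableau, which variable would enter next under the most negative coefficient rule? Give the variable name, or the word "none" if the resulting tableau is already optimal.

x2

Pivot element 4. New z-row = old z-row − (-3)·(row 1/4).
Updated z-row coefficients: x1: 7/4, x2: -19/4, x3: -5/4, x4: 7/2, x5: 0, s1: 3/4, s2: 0.
The most negative is -19/4 in column x2, so x2 would enter next.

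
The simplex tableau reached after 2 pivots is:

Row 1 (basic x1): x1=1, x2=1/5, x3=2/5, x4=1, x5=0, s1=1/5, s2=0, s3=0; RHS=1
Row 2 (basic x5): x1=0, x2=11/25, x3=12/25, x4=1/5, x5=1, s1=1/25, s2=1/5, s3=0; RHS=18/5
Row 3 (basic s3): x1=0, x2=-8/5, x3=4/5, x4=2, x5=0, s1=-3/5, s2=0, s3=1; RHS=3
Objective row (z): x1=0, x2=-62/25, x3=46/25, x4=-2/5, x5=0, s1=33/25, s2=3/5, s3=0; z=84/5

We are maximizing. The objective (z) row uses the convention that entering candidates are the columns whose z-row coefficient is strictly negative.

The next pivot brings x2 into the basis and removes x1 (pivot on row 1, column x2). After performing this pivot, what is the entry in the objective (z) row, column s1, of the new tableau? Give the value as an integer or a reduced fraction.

19/5

Pivot element is row 1, column x2: 1/5.
Normalize row 1: new (row 1, s1) = (1/5)/(1/5) = 1.
z-row ← z-row − (-62/25)·(new row 1): 33/25 − (-62/25)·1 = 19/5.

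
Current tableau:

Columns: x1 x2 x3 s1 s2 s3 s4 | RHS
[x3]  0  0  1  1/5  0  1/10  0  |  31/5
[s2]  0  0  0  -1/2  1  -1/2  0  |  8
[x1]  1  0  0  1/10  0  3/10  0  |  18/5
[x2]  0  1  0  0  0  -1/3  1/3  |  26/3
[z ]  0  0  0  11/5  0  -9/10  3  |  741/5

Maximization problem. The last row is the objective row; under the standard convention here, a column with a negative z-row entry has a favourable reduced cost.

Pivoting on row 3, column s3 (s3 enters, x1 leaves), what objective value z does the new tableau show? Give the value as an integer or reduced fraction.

159

Minimum ratio for s3: (18/5)/(3/10) = 12.
z changes by −(z-row coeff of s3)·ratio = −(-9/10)·12 = 54/5.
New z = 741/5 + (54/5) = 159.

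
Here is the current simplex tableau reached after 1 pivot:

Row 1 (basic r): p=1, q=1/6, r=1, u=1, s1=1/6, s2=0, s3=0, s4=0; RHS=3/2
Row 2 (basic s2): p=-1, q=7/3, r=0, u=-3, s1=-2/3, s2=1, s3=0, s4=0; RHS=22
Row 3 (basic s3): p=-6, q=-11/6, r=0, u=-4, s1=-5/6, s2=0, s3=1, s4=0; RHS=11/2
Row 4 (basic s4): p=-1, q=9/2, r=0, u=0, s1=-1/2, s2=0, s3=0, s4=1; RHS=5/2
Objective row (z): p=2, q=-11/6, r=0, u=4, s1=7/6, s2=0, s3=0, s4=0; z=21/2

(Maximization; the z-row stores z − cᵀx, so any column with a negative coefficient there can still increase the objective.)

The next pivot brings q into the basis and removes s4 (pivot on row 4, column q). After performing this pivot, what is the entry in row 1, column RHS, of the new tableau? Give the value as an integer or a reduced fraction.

Pivot element is row 4, column q: 9/2.
Normalize row 4: new (row 4, RHS) = (5/2)/(9/2) = 5/9.
row 1 ← row 1 − (1/6)·(new row 4): 3/2 − (1/6)·(5/9) = 38/27.

38/27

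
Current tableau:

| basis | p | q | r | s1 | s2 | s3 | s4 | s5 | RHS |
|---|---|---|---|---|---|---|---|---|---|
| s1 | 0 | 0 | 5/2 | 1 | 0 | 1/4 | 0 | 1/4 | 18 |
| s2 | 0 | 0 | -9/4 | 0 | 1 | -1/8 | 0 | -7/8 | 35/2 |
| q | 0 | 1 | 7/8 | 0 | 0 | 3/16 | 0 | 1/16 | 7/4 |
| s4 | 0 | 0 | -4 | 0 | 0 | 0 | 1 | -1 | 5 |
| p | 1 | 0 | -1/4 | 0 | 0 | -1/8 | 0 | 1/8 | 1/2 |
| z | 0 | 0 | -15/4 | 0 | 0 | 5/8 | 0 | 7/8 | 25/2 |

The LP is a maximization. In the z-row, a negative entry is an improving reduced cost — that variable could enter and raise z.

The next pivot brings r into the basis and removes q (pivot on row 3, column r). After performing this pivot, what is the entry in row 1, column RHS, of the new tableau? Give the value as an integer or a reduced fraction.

Pivot element is row 3, column r: 7/8.
Normalize row 3: new (row 3, RHS) = (7/4)/(7/8) = 2.
row 1 ← row 1 − (5/2)·(new row 3): 18 − (5/2)·2 = 13.

13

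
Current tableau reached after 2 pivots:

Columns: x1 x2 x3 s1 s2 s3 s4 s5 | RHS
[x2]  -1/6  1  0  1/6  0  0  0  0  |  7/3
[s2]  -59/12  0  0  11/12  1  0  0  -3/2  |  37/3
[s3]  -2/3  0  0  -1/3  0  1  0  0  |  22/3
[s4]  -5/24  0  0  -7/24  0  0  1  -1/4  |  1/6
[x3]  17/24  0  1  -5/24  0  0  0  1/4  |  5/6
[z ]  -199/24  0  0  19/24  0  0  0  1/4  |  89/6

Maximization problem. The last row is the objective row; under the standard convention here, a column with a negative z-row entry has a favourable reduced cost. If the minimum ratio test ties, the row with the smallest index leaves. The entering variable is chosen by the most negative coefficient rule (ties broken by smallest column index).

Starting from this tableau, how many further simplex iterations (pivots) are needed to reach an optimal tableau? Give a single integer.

2

pivot: x1 in, x3 out → z = 418/17
pivot: s1 in, x2 out → z = 60
No improving column remains; optimal.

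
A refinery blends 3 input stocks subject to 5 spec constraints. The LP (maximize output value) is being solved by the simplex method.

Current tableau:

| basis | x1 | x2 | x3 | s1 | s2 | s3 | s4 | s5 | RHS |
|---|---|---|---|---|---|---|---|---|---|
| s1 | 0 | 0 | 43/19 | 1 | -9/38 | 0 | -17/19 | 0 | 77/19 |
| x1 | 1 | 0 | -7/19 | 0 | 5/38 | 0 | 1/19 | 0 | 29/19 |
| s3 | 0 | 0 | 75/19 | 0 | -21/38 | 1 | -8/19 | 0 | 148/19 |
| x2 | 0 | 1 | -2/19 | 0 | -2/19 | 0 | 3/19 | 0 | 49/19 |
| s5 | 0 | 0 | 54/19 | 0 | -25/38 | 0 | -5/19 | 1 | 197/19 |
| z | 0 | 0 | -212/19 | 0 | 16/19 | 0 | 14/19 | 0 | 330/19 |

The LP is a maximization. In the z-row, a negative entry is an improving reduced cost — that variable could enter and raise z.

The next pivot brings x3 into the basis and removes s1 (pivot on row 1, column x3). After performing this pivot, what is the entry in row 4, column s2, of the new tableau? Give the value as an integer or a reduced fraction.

Pivot element is row 1, column x3: 43/19.
Normalize row 1: new (row 1, s2) = (-9/38)/(43/19) = -9/86.
row 4 ← row 4 − (-2/19)·(new row 1): -2/19 − (-2/19)·(-9/86) = -5/43.

-5/43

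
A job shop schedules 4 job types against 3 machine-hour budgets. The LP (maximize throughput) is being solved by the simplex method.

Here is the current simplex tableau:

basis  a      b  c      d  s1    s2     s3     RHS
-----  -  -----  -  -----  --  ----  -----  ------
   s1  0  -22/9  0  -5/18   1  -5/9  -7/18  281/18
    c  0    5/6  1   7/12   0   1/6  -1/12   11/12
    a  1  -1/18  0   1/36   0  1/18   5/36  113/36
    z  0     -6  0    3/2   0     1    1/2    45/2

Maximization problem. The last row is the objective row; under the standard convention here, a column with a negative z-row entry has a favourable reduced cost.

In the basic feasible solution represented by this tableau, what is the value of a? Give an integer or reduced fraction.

a is basic (row 3); its value is the RHS of that row: 113/36.

113/36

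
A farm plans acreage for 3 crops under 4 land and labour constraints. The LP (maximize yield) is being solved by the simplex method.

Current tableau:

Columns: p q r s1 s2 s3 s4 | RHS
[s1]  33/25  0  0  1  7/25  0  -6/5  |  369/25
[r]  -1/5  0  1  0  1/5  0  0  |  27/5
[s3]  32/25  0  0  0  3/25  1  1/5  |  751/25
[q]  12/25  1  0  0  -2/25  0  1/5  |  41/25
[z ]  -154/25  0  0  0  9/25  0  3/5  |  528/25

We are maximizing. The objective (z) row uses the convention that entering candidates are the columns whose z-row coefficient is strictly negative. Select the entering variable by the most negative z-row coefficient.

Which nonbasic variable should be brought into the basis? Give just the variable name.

p

Objective-row coefficients: p: -154/25, q: 0, r: 0, s1: 0, s2: 9/25, s3: 0, s4: 3/5.
The most negative is -154/25 in column p, so p enters.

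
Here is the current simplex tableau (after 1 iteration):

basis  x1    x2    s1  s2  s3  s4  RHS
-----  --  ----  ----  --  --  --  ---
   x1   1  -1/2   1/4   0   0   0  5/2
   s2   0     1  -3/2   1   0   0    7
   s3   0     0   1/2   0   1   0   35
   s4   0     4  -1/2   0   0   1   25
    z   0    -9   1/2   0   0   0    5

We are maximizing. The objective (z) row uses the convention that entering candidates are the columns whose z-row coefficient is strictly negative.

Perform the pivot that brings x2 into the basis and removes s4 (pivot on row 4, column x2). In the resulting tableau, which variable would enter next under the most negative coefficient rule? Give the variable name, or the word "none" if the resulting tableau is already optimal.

Pivot element 4. New z-row = old z-row − (-9)·(row 4/4).
Updated z-row coefficients: x1: 0, x2: 0, s1: -5/8, s2: 0, s3: 0, s4: 9/4.
The most negative is -5/8 in column s1, so s1 would enter next.

s1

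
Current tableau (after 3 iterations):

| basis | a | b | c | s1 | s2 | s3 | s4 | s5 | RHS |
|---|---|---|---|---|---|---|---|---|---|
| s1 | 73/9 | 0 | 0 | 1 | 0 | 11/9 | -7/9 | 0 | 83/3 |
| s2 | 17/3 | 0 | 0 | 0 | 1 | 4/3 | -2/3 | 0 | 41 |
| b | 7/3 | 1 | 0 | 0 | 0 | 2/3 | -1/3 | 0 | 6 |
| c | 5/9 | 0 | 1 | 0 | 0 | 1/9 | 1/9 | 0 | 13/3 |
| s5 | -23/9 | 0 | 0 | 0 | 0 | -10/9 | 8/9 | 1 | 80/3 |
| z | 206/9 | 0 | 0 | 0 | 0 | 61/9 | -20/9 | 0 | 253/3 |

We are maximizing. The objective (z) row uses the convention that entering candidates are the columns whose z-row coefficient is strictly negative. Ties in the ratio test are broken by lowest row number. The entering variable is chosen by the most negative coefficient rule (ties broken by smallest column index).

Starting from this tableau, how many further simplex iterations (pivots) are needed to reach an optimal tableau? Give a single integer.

1

pivot: s4 in, s5 out → z = 151
No improving column remains; optimal.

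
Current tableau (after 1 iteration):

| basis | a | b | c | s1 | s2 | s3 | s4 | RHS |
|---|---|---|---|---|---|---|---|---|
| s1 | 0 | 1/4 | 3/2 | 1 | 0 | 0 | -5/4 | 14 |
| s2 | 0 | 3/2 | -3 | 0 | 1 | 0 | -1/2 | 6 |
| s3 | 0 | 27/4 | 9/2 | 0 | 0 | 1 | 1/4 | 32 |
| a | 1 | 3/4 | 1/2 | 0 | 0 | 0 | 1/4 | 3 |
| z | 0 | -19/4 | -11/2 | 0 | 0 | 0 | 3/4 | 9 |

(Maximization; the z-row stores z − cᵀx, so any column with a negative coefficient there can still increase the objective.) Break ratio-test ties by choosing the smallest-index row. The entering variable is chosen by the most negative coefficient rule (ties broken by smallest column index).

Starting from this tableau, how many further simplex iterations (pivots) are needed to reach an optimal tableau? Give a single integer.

1

pivot: c in, a out → z = 42
No improving column remains; optimal.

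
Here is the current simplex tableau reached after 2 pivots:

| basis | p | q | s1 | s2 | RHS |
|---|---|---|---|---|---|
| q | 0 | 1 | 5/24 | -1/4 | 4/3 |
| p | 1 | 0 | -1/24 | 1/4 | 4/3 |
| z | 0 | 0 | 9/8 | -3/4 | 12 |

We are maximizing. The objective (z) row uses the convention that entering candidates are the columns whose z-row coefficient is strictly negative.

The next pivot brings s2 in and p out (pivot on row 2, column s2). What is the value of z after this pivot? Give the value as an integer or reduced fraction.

Minimum ratio for s2: (4/3)/(1/4) = 16/3.
z changes by −(z-row coeff of s2)·ratio = −(-3/4)·(16/3) = 4.
New z = 12 + 4 = 16.

16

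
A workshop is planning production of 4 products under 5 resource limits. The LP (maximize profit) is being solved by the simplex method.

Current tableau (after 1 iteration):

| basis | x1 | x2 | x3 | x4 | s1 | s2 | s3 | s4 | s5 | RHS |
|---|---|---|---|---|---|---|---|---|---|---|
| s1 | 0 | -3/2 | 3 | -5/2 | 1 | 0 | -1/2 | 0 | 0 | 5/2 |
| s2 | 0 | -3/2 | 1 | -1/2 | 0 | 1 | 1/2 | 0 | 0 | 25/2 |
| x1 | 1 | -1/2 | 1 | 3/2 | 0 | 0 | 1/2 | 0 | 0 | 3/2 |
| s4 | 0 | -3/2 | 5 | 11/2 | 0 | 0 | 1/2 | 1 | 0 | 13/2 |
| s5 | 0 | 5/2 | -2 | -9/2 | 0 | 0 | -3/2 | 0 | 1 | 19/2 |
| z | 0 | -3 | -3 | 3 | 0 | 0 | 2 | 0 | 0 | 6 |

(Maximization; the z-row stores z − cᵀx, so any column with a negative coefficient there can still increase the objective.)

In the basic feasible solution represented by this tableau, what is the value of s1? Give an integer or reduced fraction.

s1 is basic (row 1); its value is the RHS of that row: 5/2.

5/2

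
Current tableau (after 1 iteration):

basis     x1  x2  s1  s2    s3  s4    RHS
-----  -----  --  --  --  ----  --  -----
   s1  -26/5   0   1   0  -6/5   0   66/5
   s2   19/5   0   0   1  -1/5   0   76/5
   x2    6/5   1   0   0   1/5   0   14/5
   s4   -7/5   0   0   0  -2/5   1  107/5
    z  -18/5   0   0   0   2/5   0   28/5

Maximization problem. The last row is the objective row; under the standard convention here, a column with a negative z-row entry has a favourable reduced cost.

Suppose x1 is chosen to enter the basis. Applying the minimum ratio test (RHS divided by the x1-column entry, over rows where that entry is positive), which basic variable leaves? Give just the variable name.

Ratios: row 1 (s1): entry -26/5 ≤ 0, skip; row 2 (s2): (76/5)/(19/5) = 4; row 3 (x2): (14/5)/(6/5) = 7/3; row 4 (s4): entry -7/5 ≤ 0, skip.
Minimum ratio 7/3 is in the x2 row, so x2 leaves.

x2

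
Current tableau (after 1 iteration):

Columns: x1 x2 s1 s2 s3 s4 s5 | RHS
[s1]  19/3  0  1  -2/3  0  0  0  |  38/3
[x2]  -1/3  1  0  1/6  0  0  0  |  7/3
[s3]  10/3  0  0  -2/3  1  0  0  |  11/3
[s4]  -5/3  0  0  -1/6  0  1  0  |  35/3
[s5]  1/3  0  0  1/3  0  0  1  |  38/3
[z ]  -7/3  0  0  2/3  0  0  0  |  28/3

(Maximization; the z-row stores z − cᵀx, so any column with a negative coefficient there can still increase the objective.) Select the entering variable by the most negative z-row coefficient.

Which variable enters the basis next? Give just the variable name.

x1

Objective-row coefficients: x1: -7/3, x2: 0, s1: 0, s2: 2/3, s3: 0, s4: 0, s5: 0.
The most negative is -7/3 in column x1, so x1 enters.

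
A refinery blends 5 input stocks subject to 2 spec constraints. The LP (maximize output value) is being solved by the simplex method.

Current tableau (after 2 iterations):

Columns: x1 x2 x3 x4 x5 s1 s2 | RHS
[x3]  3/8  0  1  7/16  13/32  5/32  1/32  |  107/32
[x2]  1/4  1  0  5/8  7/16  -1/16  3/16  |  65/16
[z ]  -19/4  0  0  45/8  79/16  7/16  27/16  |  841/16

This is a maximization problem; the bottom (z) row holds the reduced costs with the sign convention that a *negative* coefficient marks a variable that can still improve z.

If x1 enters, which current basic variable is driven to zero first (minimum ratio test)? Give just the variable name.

Ratios: row 1 (x3): (107/32)/(3/8) = 107/12; row 2 (x2): (65/16)/(1/4) = 65/4.
Minimum ratio 107/12 is in the x3 row, so x3 leaves.

x3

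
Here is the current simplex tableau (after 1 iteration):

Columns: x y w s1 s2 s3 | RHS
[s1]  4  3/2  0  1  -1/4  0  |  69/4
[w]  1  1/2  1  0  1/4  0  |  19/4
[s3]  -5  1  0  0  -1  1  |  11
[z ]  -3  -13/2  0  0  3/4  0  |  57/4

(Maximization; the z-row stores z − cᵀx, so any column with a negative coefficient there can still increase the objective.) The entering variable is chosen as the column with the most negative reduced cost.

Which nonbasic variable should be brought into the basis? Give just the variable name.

Objective-row coefficients: x: -3, y: -13/2, w: 0, s1: 0, s2: 3/4, s3: 0.
The most negative is -13/2 in column y, so y enters.

y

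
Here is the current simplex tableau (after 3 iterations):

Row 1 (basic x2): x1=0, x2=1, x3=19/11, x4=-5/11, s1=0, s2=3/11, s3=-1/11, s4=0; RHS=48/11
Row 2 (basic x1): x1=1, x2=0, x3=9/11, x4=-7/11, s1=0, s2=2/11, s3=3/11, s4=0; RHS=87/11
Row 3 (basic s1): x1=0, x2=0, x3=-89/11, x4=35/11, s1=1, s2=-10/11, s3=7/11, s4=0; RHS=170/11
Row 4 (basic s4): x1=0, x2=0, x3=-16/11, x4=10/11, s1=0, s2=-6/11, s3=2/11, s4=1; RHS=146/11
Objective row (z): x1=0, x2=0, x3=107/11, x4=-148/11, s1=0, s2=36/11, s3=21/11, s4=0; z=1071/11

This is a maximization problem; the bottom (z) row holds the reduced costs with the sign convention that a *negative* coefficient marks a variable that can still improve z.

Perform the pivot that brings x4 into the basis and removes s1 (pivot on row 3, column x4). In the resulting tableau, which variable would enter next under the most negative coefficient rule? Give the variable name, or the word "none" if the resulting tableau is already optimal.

x3

Pivot element 35/11. New z-row = old z-row − (-148/11)·(row 3/(35/11)).
Updated z-row coefficients: x1: 0, x2: 0, x3: -857/35, x4: 0, s1: 148/35, s2: -4/7, s3: 23/5, s4: 0.
The most negative is -857/35 in column x3, so x3 would enter next.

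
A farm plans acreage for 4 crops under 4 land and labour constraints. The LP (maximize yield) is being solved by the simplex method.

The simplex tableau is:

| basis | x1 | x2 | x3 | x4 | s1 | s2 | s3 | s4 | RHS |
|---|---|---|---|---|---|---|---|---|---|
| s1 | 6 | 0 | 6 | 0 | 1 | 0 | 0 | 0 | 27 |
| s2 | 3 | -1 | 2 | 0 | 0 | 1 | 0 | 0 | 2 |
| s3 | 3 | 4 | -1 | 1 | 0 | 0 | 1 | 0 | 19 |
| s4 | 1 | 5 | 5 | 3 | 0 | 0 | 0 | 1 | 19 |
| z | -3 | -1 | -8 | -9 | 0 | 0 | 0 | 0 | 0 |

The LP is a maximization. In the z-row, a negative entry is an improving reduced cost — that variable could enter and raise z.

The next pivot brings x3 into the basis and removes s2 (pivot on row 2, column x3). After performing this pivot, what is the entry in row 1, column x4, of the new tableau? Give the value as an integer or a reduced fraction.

0

Pivot element is row 2, column x3: 2.
Normalize row 2: new (row 2, x4) = 0/2 = 0.
row 1 ← row 1 − 6·(new row 2): 0 − 6·0 = 0.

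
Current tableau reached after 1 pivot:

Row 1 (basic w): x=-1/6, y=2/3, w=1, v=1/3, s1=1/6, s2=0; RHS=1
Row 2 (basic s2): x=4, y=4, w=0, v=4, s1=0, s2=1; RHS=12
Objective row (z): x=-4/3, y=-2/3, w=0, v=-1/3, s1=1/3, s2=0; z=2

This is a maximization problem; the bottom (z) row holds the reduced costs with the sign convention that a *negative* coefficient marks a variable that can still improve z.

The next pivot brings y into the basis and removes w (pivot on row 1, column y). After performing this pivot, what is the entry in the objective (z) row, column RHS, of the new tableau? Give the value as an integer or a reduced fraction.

3

Pivot element is row 1, column y: 2/3.
Normalize row 1: new (row 1, RHS) = 1/(2/3) = 3/2.
z-row ← z-row − (-2/3)·(new row 1): 2 − (-2/3)·(3/2) = 3.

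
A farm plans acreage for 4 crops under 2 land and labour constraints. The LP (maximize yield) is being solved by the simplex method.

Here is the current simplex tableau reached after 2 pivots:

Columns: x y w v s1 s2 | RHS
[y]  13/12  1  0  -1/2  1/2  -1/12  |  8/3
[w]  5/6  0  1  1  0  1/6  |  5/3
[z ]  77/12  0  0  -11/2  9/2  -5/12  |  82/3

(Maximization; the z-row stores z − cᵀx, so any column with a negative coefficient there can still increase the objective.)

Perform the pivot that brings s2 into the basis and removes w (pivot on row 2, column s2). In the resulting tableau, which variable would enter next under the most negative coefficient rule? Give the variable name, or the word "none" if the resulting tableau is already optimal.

Pivot element 1/6. New z-row = old z-row − (-5/12)·(row 2/(1/6)).
Updated z-row coefficients: x: 17/2, y: 0, w: 5/2, v: -3, s1: 9/2, s2: 0.
The most negative is -3 in column v, so v would enter next.

v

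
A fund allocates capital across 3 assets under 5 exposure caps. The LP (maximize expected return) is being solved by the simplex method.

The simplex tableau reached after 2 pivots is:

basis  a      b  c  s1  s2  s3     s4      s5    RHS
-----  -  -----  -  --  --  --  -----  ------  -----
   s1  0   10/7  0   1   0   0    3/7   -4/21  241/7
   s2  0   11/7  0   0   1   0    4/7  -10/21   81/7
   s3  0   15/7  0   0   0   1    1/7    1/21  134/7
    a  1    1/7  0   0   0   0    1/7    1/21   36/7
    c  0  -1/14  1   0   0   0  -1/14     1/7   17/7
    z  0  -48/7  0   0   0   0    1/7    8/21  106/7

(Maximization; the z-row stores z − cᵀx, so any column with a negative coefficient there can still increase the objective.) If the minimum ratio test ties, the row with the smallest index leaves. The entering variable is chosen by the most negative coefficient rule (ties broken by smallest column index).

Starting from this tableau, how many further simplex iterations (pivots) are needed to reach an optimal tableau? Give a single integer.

2

pivot: b in, s2 out → z = 722/11
pivot: s5 in, s3 out → z = 1698/23
No improving column remains; optimal.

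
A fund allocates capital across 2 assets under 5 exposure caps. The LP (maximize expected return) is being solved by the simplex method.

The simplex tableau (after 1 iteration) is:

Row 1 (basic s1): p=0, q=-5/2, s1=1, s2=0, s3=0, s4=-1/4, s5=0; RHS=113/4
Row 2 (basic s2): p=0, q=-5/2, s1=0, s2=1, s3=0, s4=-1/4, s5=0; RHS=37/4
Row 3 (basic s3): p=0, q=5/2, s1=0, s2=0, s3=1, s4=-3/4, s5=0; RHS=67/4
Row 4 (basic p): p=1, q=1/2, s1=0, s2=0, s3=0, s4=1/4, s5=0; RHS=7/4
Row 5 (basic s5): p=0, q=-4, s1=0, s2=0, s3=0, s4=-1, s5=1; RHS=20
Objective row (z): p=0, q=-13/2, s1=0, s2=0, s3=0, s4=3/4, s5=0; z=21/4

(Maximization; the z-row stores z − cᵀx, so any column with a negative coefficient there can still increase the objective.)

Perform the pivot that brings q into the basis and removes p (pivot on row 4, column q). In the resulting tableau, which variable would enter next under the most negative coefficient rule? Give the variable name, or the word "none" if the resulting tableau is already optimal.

Pivot element 1/2. New z-row = old z-row − (-13/2)·(row 4/(1/2)).
Updated z-row coefficients: p: 13, q: 0, s1: 0, s2: 0, s3: 0, s4: 4, s5: 0.
No coefficient is strictly negative; the tableau after this pivot is optimal.

none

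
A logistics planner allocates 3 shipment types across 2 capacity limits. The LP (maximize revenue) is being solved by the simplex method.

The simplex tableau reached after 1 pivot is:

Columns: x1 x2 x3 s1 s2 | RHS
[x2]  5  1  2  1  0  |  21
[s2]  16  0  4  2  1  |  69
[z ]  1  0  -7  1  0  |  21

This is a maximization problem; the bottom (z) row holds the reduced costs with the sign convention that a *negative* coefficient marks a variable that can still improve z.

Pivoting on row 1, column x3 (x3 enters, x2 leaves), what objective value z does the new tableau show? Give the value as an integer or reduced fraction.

189/2

Minimum ratio for x3: 21/2 = 21/2.
z changes by −(z-row coeff of x3)·ratio = −(-7)·(21/2) = 147/2.
New z = 21 + (147/2) = 189/2.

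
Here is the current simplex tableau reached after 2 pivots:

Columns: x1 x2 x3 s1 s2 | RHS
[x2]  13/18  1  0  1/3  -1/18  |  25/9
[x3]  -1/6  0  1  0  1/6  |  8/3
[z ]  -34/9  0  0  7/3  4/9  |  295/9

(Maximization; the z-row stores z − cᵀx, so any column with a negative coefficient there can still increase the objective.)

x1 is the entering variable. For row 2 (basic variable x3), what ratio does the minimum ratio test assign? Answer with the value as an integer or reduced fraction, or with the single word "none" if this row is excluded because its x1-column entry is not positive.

none

The x1 entry in row 2 is -1/6 ≤ 0, so this row gives no ratio.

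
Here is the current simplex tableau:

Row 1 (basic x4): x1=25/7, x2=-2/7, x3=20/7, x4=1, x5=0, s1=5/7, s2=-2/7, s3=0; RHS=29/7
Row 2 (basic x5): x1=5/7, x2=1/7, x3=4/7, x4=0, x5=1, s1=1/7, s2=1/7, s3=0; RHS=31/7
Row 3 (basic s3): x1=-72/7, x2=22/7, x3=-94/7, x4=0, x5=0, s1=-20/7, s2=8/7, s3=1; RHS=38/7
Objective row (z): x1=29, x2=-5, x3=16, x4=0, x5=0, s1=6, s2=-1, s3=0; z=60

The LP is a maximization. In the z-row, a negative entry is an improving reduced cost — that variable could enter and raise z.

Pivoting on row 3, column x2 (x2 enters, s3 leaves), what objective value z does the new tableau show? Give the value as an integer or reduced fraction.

755/11

Minimum ratio for x2: (38/7)/(22/7) = 19/11.
z changes by −(z-row coeff of x2)·ratio = −(-5)·(19/11) = 95/11.
New z = 60 + (95/11) = 755/11.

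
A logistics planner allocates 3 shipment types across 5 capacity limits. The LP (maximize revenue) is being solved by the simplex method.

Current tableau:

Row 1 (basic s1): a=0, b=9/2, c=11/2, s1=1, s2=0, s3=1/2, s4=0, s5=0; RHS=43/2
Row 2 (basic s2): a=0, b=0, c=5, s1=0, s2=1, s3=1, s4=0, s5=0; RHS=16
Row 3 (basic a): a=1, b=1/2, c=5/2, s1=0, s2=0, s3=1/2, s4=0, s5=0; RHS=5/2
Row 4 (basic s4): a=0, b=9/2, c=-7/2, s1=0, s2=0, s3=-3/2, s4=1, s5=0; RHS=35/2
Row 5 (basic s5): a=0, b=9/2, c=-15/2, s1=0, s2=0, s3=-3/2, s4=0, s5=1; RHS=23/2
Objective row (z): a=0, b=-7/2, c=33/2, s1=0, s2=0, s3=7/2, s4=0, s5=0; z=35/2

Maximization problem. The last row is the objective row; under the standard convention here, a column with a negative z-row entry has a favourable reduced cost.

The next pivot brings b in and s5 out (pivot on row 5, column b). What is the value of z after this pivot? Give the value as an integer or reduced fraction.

238/9

Minimum ratio for b: (23/2)/(9/2) = 23/9.
z changes by −(z-row coeff of b)·ratio = −(-7/2)·(23/9) = 161/18.
New z = 35/2 + (161/18) = 238/9.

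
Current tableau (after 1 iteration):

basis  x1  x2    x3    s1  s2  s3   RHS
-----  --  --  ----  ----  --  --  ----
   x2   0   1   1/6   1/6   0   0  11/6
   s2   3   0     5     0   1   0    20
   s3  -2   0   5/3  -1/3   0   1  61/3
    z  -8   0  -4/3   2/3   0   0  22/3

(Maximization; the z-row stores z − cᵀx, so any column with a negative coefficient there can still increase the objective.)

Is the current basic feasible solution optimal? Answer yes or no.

Column x1 has objective-row coefficient -8, which is negative; an improving pivot exists, so not yet optimal.

no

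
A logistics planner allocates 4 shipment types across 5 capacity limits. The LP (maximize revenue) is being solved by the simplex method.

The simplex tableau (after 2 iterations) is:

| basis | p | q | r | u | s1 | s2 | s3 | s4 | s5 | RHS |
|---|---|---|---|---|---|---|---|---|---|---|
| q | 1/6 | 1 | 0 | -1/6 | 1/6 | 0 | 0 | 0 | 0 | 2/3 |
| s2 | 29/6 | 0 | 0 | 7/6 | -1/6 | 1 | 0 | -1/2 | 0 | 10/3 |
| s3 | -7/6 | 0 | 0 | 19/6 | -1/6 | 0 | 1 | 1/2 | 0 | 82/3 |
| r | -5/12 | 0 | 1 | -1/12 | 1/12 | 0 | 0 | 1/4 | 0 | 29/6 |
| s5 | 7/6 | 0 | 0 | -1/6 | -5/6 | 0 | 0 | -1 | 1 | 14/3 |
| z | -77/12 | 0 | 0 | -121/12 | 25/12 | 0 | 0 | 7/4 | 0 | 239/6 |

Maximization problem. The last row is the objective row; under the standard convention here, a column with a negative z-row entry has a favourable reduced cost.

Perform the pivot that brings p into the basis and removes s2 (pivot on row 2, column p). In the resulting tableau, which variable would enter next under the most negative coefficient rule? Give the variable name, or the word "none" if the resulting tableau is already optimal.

u

Pivot element 29/6. New z-row = old z-row − (-77/12)·(row 2/(29/6)).
Updated z-row coefficients: p: 0, q: 0, r: 0, u: -495/58, s1: 54/29, s2: 77/58, s3: 0, s4: 63/58, s5: 0.
The most negative is -495/58 in column u, so u would enter next.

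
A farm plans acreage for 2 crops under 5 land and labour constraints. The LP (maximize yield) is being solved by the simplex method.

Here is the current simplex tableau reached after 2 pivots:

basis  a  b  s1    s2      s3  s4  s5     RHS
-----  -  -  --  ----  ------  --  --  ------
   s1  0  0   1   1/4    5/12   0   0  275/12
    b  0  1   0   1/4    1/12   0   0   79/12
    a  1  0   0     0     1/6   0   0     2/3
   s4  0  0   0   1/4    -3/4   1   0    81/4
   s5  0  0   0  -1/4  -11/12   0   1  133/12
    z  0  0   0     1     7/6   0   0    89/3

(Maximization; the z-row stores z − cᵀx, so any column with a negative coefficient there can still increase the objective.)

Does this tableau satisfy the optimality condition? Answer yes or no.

yes

No objective-row coefficient is strictly negative, so no entering variable exists; the tableau is optimal.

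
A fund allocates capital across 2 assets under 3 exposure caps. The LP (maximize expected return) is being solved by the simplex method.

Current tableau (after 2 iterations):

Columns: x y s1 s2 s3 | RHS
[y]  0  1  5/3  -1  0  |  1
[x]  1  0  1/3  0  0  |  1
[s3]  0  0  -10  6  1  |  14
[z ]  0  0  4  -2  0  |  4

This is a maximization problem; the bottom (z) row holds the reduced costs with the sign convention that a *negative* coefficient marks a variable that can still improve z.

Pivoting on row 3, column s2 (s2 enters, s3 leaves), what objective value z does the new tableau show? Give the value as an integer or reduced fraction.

Minimum ratio for s2: 14/6 = 7/3.
z changes by −(z-row coeff of s2)·ratio = −(-2)·(7/3) = 14/3.
New z = 4 + (14/3) = 26/3.

26/3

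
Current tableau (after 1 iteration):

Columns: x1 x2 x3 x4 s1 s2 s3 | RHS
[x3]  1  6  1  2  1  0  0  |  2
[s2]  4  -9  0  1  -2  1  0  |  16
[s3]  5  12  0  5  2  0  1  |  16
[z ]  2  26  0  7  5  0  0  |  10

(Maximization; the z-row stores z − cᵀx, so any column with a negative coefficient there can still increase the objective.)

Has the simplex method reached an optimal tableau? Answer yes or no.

No objective-row coefficient is strictly negative, so no entering variable exists; the tableau is optimal.

yes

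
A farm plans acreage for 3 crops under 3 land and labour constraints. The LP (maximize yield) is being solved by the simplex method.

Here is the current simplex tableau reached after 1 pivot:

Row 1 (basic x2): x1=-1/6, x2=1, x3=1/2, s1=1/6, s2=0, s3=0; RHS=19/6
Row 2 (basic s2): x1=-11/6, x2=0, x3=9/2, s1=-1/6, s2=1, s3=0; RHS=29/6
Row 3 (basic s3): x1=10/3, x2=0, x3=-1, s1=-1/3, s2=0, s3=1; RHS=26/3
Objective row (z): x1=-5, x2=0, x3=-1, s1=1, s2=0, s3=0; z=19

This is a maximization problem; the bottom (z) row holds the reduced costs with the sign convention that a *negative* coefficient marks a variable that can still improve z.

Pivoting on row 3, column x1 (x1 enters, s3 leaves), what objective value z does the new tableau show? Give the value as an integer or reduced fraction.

32

Minimum ratio for x1: (26/3)/(10/3) = 13/5.
z changes by −(z-row coeff of x1)·ratio = −(-5)·(13/5) = 13.
New z = 19 + 13 = 32.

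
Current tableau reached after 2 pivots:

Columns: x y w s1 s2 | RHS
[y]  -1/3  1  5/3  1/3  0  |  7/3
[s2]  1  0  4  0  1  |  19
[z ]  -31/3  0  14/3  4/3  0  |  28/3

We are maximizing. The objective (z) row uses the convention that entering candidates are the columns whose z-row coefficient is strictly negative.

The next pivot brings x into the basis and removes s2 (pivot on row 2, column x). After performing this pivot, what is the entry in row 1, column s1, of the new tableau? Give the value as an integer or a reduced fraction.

1/3

Pivot element is row 2, column x: 1.
Normalize row 2: new (row 2, s1) = 0/1 = 0.
row 1 ← row 1 − (-1/3)·(new row 2): 1/3 − (-1/3)·0 = 1/3.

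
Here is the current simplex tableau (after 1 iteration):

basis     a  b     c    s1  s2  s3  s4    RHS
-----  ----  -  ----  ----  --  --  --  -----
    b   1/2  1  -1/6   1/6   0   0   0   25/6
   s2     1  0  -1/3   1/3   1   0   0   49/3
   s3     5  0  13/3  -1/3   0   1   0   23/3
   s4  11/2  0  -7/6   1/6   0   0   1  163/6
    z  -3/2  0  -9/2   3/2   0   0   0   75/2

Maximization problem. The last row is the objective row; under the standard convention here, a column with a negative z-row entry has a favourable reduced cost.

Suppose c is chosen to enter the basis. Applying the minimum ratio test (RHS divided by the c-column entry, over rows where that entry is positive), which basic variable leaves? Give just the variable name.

s3

Ratios: row 1 (b): entry -1/6 ≤ 0, skip; row 2 (s2): entry -1/3 ≤ 0, skip; row 3 (s3): (23/3)/(13/3) = 23/13; row 4 (s4): entry -7/6 ≤ 0, skip.
Minimum ratio 23/13 is in the s3 row, so s3 leaves.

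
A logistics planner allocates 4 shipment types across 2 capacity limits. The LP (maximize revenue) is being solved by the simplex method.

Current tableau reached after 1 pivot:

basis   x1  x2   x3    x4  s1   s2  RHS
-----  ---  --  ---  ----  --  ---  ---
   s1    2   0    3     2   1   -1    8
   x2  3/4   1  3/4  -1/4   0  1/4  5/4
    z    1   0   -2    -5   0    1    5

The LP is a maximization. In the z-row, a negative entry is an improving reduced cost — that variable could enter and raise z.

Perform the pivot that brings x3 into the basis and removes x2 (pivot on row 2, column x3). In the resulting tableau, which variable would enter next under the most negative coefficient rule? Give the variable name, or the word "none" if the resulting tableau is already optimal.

Pivot element 3/4. New z-row = old z-row − (-2)·(row 2/(3/4)).
Updated z-row coefficients: x1: 3, x2: 8/3, x3: 0, x4: -17/3, s1: 0, s2: 5/3.
The most negative is -17/3 in column x4, so x4 would enter next.

x4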